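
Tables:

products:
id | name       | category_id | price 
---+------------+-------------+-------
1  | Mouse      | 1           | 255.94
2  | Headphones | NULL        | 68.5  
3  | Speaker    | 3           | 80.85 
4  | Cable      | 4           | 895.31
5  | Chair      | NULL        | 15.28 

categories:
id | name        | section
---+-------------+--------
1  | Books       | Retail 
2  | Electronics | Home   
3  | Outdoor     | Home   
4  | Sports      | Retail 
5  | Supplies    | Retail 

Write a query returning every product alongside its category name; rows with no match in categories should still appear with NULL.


LEFT JOIN keeps every row from products (the left table); where category_id has no match in categories, the category columns become NULL. Walk through each product:
  - product 1 (Mouse): category_id=1 -> matches Books
  - product 2 (Headphones): category_id=NULL, no match -> kept with NULL
  - product 3 (Speaker): category_id=3 -> matches Outdoor
  - product 4 (Cable): category_id=4 -> matches Sports
  - product 5 (Chair): category_id=NULL, no match -> kept with NULL
All 5 rows appear; 2 have NULL category.

SQL:
SELECT a.name, b.name AS category
FROM products a
LEFT JOIN categories b ON a.category_id = b.id

Result:
name       | category
-----------+---------
Mouse      | Books   
Headphones | NULL    
Speaker    | Outdoor 
Cable      | Sports  
Chair      | NULL    


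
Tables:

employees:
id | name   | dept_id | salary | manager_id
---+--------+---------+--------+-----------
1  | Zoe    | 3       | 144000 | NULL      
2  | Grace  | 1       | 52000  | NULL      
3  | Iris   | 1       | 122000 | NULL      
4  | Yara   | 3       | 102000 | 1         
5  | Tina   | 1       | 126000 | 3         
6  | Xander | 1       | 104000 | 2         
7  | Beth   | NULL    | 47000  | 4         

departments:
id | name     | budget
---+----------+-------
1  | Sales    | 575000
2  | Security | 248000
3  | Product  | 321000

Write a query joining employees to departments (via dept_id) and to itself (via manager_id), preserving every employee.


Two LEFT JOINs from the same base table employees: one to departments via dept_id, one to employees itself via manager_id. Both are LEFT so every employee is preserved.
Match against departments:
  - employee 1 (Zoe): dept_id=3 -> matches Product
  - employee 2 (Grace): dept_id=1 -> matches Sales
  - employee 3 (Iris): dept_id=1 -> matches Sales
  - employee 4 (Yara): dept_id=3 -> matches Product
  - employee 5 (Tina): dept_id=1 -> matches Sales
  - employee 6 (Xander): dept_id=1 -> matches Sales
  - employee 7 (Beth): dept_id=NULL, no match -> kept with NULL
Match against employees (self):
  - employee 1 (Zoe): manager_id=NULL -> NULL
  - employee 2 (Grace): manager_id=NULL -> NULL
  - employee 3 (Iris): manager_id=NULL -> NULL
  - employee 4 (Yara): manager_id=1 -> Zoe
  - employee 5 (Tina): manager_id=3 -> Iris
  - employee 6 (Xander): manager_id=2 -> Grace
  - employee 7 (Beth): manager_id=4 -> Yara

SQL:
SELECT a.name, b.name AS department, c.name AS manager
FROM employees a
LEFT JOIN departments b ON a.dept_id = b.id
LEFT JOIN employees c ON a.manager_id = c.id

Result:
name   | department | manager
-------+------------+--------
Zoe    | Product    | NULL   
Grace  | Sales      | NULL   
Iris   | Sales      | NULL   
Yara   | Product    | Zoe    
Tina   | Sales      | Iris   
Xander | Sales      | Grace  
Beth   | NULL       | Yara   


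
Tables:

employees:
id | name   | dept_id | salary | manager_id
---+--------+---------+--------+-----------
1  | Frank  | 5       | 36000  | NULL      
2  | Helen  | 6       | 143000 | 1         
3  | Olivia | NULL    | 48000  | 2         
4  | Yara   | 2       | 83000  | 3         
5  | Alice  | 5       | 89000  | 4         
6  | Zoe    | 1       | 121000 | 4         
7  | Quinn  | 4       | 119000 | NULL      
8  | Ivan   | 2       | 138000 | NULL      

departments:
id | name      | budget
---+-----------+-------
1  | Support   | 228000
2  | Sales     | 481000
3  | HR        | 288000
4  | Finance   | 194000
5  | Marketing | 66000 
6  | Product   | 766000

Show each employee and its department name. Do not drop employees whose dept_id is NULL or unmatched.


LEFT JOIN keeps every row from employees (the left table); where dept_id has no match in departments, the department columns become NULL. Walk through each employee:
  - employee 1 (Frank): dept_id=5 -> matches Marketing
  - employee 2 (Helen): dept_id=6 -> matches Product
  - employee 3 (Olivia): dept_id=NULL, no match -> kept with NULL
  - employee 4 (Yara): dept_id=2 -> matches Sales
  - employee 5 (Alice): dept_id=5 -> matches Marketing
  - employee 6 (Zoe): dept_id=1 -> matches Support
  - employee 7 (Quinn): dept_id=4 -> matches Finance
  - employee 8 (Ivan): dept_id=2 -> matches Sales
All 8 rows appear; 1 has NULL department.

SQL:
SELECT a.name, b.name AS department
FROM employees a
LEFT JOIN departments b ON a.dept_id = b.id

Result:
name   | department
-------+-----------
Frank  | Marketing 
Helen  | Product   
Olivia | NULL      
Yara   | Sales     
Alice  | Marketing 
Zoe    | Support   
Quinn  | Finance   
Ivan   | Sales     


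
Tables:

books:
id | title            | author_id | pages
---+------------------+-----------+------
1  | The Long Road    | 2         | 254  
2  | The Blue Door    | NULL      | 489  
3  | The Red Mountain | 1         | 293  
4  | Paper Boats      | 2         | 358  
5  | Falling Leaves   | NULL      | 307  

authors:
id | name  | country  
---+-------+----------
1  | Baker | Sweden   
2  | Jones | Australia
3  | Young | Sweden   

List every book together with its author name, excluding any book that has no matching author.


INNER JOIN keeps only books rows whose author_id matches an id in authors. Walk through each book:
  - book 1 (The Long Road): author_id=2 -> matches Jones
  - book 2 (The Blue Door): author_id=NULL, no match -> dropped
  - book 3 (The Red Mountain): author_id=1 -> matches Baker
  - book 4 (Paper Boats): author_id=2 -> matches Jones
  - book 5 (Falling Leaves): author_id=NULL, no match -> dropped
So 2 of 5 rows are dropped.

SQL:
SELECT a.title, b.name AS author
FROM books a
INNER JOIN authors b ON a.author_id = b.id

Result:
title            | author
-----------------+-------
The Long Road    | Jones 
The Red Mountain | Baker 
Paper Boats      | Jones 


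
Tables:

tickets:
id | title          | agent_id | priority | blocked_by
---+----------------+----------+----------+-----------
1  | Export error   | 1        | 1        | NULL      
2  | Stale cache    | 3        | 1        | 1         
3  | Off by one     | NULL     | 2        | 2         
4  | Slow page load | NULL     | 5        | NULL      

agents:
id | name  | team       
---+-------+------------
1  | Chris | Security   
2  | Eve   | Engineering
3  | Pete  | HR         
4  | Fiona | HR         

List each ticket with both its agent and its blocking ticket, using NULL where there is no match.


Two LEFT JOINs from the same base table tickets: one to agents via agent_id, one to tickets itself via blocked_by. Both are LEFT so every ticket is preserved.
Match against agents:
  - ticket 1 (Export error): agent_id=1 -> matches Chris
  - ticket 2 (Stale cache): agent_id=3 -> matches Pete
  - ticket 3 (Off by one): agent_id=NULL, no match -> kept with NULL
  - ticket 4 (Slow page load): agent_id=NULL, no match -> kept with NULL
Match against tickets (self):
  - ticket 1 (Export error): blocked_by=NULL -> NULL
  - ticket 2 (Stale cache): blocked_by=1 -> Export error
  - ticket 3 (Off by one): blocked_by=2 -> Stale cache
  - ticket 4 (Slow page load): blocked_by=NULL -> NULL

SQL:
SELECT a.title, b.name AS agent, c.title AS blocked_by
FROM tickets a
LEFT JOIN agents b ON a.agent_id = b.id
LEFT JOIN tickets c ON a.blocked_by = c.id

Result:
title          | agent | blocked_by  
---------------+-------+-------------
Export error   | Chris | NULL        
Stale cache    | Pete  | Export error
Off by one     | NULL  | Stale cache 
Slow page load | NULL  | NULL        


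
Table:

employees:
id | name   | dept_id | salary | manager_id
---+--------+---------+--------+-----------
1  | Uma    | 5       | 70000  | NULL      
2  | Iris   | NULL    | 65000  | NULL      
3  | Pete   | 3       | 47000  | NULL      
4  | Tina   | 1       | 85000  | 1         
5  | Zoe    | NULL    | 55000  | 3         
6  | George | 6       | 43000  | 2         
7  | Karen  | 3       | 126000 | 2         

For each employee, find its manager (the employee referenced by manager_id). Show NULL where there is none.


This is a self-join: employees is joined to a second copy of itself, matching each row's manager_id to another row's id. Use LEFT JOIN so rows with manager_id=NULL are kept.
  - employee 1 (Uma): manager_id=NULL -> NULL
  - employee 2 (Iris): manager_id=NULL -> NULL
  - employee 3 (Pete): manager_id=NULL -> NULL
  - employee 4 (Tina): manager_id=1 -> Uma
  - employee 5 (Zoe): manager_id=3 -> Pete
  - employee 6 (George): manager_id=2 -> Iris
  - employee 7 (Karen): manager_id=2 -> Iris

SQL:
SELECT a.name AS item, b.name AS manager
FROM employees a
LEFT JOIN employees b ON a.manager_id = b.id

Result:
item   | manager
-------+--------
Uma    | NULL   
Iris   | NULL   
Pete   | NULL   
Tina   | Uma    
Zoe    | Pete   
George | Iris   
Karen  | Iris   


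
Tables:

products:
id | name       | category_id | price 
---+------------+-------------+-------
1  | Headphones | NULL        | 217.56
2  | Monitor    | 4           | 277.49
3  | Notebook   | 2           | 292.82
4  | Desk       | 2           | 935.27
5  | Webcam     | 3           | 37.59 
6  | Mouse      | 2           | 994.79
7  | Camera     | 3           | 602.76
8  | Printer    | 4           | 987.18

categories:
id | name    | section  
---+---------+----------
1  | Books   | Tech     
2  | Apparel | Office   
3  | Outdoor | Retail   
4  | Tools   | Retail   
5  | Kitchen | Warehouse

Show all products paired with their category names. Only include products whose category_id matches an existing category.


INNER JOIN keeps only products rows whose category_id matches an id in categories. Walk through each product:
  - product 1 (Headphones): category_id=NULL, no match -> dropped
  - product 2 (Monitor): category_id=4 -> matches Tools
  - product 3 (Notebook): category_id=2 -> matches Apparel
  - product 4 (Desk): category_id=2 -> matches Apparel
  - product 5 (Webcam): category_id=3 -> matches Outdoor
  - product 6 (Mouse): category_id=2 -> matches Apparel
  - product 7 (Camera): category_id=3 -> matches Outdoor
  - product 8 (Printer): category_id=4 -> matches Tools
So 1 of 8 rows is dropped.

SQL:
SELECT a.name, b.name AS category
FROM products a
INNER JOIN categories b ON a.category_id = b.id

Result:
name     | category
---------+---------
Monitor  | Tools   
Notebook | Apparel 
Desk     | Apparel 
Webcam   | Outdoor 
Mouse    | Apparel 
Camera   | Outdoor 
Printer  | Tools   


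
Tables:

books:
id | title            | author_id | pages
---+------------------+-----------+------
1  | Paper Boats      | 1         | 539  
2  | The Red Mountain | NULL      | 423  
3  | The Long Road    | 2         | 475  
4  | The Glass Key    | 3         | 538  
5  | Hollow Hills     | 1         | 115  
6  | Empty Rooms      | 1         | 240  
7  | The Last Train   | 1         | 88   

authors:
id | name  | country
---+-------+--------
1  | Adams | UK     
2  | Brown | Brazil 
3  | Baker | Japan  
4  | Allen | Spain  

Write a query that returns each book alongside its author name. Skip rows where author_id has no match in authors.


INNER JOIN keeps only books rows whose author_id matches an id in authors. Walk through each book:
  - book 1 (Paper Boats): author_id=1 -> matches Adams
  - book 2 (The Red Mountain): author_id=NULL, no match -> dropped
  - book 3 (The Long Road): author_id=2 -> matches Brown
  - book 4 (The Glass Key): author_id=3 -> matches Baker
  - book 5 (Hollow Hills): author_id=1 -> matches Adams
  - book 6 (Empty Rooms): author_id=1 -> matches Adams
  - book 7 (The Last Train): author_id=1 -> matches Adams
So 1 of 7 rows is dropped.

SQL:
SELECT a.title, b.name AS author
FROM books a
INNER JOIN authors b ON a.author_id = b.id

Result:
title          | author
---------------+-------
Paper Boats    | Adams 
The Long Road  | Brown 
The Glass Key  | Baker 
Hollow Hills   | Adams 
Empty Rooms    | Adams 
The Last Train | Adams 


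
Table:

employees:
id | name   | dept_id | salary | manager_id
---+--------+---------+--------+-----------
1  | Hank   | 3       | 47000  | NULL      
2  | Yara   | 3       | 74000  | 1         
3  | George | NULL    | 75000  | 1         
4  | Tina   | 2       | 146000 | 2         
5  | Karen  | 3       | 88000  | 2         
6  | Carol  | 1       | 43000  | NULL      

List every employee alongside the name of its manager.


This is a self-join: employees is joined to a second copy of itself, matching each row's manager_id to another row's id. Use LEFT JOIN so rows with manager_id=NULL are kept.
  - employee 1 (Hank): manager_id=NULL -> NULL
  - employee 2 (Yara): manager_id=1 -> Hank
  - employee 3 (George): manager_id=1 -> Hank
  - employee 4 (Tina): manager_id=2 -> Yara
  - employee 5 (Karen): manager_id=2 -> Yara
  - employee 6 (Carol): manager_id=NULL -> NULL

SQL:
SELECT a.name AS item, b.name AS manager
FROM employees a
LEFT JOIN employees b ON a.manager_id = b.id

Result:
item   | manager
-------+--------
Hank   | NULL   
Yara   | Hank   
George | Hank   
Tina   | Yara   
Karen  | Yara   
Carol  | NULL   


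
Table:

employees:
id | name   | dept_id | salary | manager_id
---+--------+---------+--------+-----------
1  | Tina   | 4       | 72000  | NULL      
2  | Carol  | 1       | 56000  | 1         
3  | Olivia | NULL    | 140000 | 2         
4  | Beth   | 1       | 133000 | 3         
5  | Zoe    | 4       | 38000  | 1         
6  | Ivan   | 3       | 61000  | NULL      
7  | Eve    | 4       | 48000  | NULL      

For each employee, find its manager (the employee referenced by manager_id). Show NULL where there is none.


This is a self-join: employees is joined to a second copy of itself, matching each row's manager_id to another row's id. Use LEFT JOIN so rows with manager_id=NULL are kept.
  - employee 1 (Tina): manager_id=NULL -> NULL
  - employee 2 (Carol): manager_id=1 -> Tina
  - employee 3 (Olivia): manager_id=2 -> Carol
  - employee 4 (Beth): manager_id=3 -> Olivia
  - employee 5 (Zoe): manager_id=1 -> Tina
  - employee 6 (Ivan): manager_id=NULL -> NULL
  - employee 7 (Eve): manager_id=NULL -> NULL

SQL:
SELECT a.name AS item, b.name AS manager
FROM employees a
LEFT JOIN employees b ON a.manager_id = b.id

Result:
item   | manager
-------+--------
Tina   | NULL   
Carol  | Tina   
Olivia | Carol  
Beth   | Olivia 
Zoe    | Tina   
Ivan   | NULL   
Eve    | NULL   


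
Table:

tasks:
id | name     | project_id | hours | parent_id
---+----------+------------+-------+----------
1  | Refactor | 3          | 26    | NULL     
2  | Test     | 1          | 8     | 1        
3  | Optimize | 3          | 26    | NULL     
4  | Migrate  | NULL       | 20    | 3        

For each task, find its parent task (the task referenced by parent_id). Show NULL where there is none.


This is a self-join: tasks is joined to a second copy of itself, matching each row's parent_id to another row's id. Use LEFT JOIN so rows with parent_id=NULL are kept.
  - task 1 (Refactor): parent_id=NULL -> NULL
  - task 2 (Test): parent_id=1 -> Refactor
  - task 3 (Optimize): parent_id=NULL -> NULL
  - task 4 (Migrate): parent_id=3 -> Optimize

SQL:
SELECT a.name AS item, b.name AS parent
FROM tasks a
LEFT JOIN tasks b ON a.parent_id = b.id

Result:
item     | parent  
---------+---------
Refactor | NULL    
Test     | Refactor
Optimize | NULL    
Migrate  | Optimize


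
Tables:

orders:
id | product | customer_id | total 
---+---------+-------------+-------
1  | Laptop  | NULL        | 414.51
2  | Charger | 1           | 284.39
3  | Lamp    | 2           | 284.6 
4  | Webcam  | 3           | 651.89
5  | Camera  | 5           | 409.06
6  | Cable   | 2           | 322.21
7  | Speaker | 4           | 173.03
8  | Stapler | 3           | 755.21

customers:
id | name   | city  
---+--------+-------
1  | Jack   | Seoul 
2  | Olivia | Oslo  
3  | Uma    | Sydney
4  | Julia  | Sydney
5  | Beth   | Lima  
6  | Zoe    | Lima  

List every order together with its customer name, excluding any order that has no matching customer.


INNER JOIN keeps only orders rows whose customer_id matches an id in customers. Walk through each order:
  - order 1 (Laptop): customer_id=NULL, no match -> dropped
  - order 2 (Charger): customer_id=1 -> matches Jack
  - order 3 (Lamp): customer_id=2 -> matches Olivia
  - order 4 (Webcam): customer_id=3 -> matches Uma
  - order 5 (Camera): customer_id=5 -> matches Beth
  - order 6 (Cable): customer_id=2 -> matches Olivia
  - order 7 (Speaker): customer_id=4 -> matches Julia
  - order 8 (Stapler): customer_id=3 -> matches Uma
So 1 of 8 rows is dropped.

SQL:
SELECT a.product, b.name AS customer
FROM orders a
INNER JOIN customers b ON a.customer_id = b.id

Result:
product | customer
--------+---------
Charger | Jack    
Lamp    | Olivia  
Webcam  | Uma     
Camera  | Beth    
Cable   | Olivia  
Speaker | Julia   
Stapler | Uma     


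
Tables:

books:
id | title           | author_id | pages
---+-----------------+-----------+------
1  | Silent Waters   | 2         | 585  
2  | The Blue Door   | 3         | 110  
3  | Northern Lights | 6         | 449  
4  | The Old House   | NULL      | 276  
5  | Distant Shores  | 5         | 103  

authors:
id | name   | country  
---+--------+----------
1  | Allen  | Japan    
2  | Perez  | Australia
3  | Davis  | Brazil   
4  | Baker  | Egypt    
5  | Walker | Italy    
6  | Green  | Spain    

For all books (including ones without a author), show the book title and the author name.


LEFT JOIN keeps every row from books (the left table); where author_id has no match in authors, the author columns become NULL. Walk through each book:
  - book 1 (Silent Waters): author_id=2 -> matches Perez
  - book 2 (The Blue Door): author_id=3 -> matches Davis
  - book 3 (Northern Lights): author_id=6 -> matches Green
  - book 4 (The Old House): author_id=NULL, no match -> kept with NULL
  - book 5 (Distant Shores): author_id=5 -> matches Walker
All 5 rows appear; 1 has NULL author.

SQL:
SELECT a.title, b.name AS author
FROM books a
LEFT JOIN authors b ON a.author_id = b.id

Result:
title           | author
----------------+-------
Silent Waters   | Perez 
The Blue Door   | Davis 
Northern Lights | Green 
The Old House   | NULL  
Distant Shores  | Walker


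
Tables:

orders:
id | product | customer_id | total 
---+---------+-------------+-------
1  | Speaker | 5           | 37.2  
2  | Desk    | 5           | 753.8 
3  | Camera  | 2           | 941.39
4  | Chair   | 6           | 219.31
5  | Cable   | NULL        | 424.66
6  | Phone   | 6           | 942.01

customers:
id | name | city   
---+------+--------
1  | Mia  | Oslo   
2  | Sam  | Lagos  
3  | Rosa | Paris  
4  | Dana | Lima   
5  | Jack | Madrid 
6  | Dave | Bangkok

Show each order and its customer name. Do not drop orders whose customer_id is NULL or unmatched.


LEFT JOIN keeps every row from orders (the left table); where customer_id has no match in customers, the customer columns become NULL. Walk through each order:
  - order 1 (Speaker): customer_id=5 -> matches Jack
  - order 2 (Desk): customer_id=5 -> matches Jack
  - order 3 (Camera): customer_id=2 -> matches Sam
  - order 4 (Chair): customer_id=6 -> matches Dave
  - order 5 (Cable): customer_id=NULL, no match -> kept with NULL
  - order 6 (Phone): customer_id=6 -> matches Dave
All 6 rows appear; 1 has NULL customer.

SQL:
SELECT a.product, b.name AS customer
FROM orders a
LEFT JOIN customers b ON a.customer_id = b.id

Result:
product | customer
--------+---------
Speaker | Jack    
Desk    | Jack    
Camera  | Sam     
Chair   | Dave    
Cable   | NULL    
Phone   | Dave    


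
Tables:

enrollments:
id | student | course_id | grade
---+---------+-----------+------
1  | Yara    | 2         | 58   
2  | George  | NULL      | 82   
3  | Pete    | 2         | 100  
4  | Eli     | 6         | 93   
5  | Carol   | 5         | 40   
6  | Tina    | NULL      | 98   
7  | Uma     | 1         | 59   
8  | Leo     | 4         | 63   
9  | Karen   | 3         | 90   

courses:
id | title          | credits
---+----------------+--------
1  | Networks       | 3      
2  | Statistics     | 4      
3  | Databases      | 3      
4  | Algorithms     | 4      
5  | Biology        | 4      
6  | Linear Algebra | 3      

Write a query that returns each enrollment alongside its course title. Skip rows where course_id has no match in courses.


INNER JOIN keeps only enrollments rows whose course_id matches an id in courses. Walk through each enrollment:
  - enrollment 1 (Yara): course_id=2 -> matches Statistics
  - enrollment 2 (George): course_id=NULL, no match -> dropped
  - enrollment 3 (Pete): course_id=2 -> matches Statistics
  - enrollment 4 (Eli): course_id=6 -> matches Linear Algebra
  - enrollment 5 (Carol): course_id=5 -> matches Biology
  - enrollment 6 (Tina): course_id=NULL, no match -> dropped
  - enrollment 7 (Uma): course_id=1 -> matches Networks
  - enrollment 8 (Leo): course_id=4 -> matches Algorithms
  - enrollment 9 (Karen): course_id=3 -> matches Databases
So 2 of 9 rows are dropped.

SQL:
SELECT a.student, b.title AS course
FROM enrollments a
INNER JOIN courses b ON a.course_id = b.id

Result:
student | course        
--------+---------------
Yara    | Statistics    
Pete    | Statistics    
Eli     | Linear Algebra
Carol   | Biology       
Uma     | Networks      
Leo     | Algorithms    
Karen   | Databases     


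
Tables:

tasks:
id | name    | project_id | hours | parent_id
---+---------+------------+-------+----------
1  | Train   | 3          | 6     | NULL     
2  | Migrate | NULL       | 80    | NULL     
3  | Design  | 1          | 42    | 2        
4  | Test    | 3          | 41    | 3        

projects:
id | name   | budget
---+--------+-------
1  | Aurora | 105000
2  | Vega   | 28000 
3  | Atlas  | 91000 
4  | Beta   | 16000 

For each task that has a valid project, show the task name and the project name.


INNER JOIN keeps only tasks rows whose project_id matches an id in projects. Walk through each task:
  - task 1 (Train): project_id=3 -> matches Atlas
  - task 2 (Migrate): project_id=NULL, no match -> dropped
  - task 3 (Design): project_id=1 -> matches Aurora
  - task 4 (Test): project_id=3 -> matches Atlas
So 1 of 4 rows is dropped.

SQL:
SELECT a.name, b.name AS project
FROM tasks a
INNER JOIN projects b ON a.project_id = b.id

Result:
name   | project
-------+--------
Train  | Atlas  
Design | Aurora 
Test   | Atlas  


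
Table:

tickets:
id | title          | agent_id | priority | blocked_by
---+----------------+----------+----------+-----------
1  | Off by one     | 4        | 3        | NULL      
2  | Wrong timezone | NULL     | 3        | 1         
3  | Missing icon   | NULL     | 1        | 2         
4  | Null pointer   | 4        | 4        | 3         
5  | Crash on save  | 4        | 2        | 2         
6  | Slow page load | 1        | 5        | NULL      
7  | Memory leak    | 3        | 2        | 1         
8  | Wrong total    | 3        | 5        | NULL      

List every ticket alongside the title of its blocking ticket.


This is a self-join: tickets is joined to a second copy of itself, matching each row's blocked_by to another row's id. Use LEFT JOIN so rows with blocked_by=NULL are kept.
  - ticket 1 (Off by one): blocked_by=NULL -> NULL
  - ticket 2 (Wrong timezone): blocked_by=1 -> Off by one
  - ticket 3 (Missing icon): blocked_by=2 -> Wrong timezone
  - ticket 4 (Null pointer): blocked_by=3 -> Missing icon
  - ticket 5 (Crash on save): blocked_by=2 -> Wrong timezone
  - ticket 6 (Slow page load): blocked_by=NULL -> NULL
  - ticket 7 (Memory leak): blocked_by=1 -> Off by one
  - ticket 8 (Wrong total): blocked_by=NULL -> NULL

SQL:
SELECT a.title AS item, b.title AS blocked_by
FROM tickets a
LEFT JOIN tickets b ON a.blocked_by = b.id

Result:
item           | blocked_by    
---------------+---------------
Off by one     | NULL          
Wrong timezone | Off by one    
Missing icon   | Wrong timezone
Null pointer   | Missing icon  
Crash on save  | Wrong timezone
Slow page load | NULL          
Memory leak    | Off by one    
Wrong total    | NULL          


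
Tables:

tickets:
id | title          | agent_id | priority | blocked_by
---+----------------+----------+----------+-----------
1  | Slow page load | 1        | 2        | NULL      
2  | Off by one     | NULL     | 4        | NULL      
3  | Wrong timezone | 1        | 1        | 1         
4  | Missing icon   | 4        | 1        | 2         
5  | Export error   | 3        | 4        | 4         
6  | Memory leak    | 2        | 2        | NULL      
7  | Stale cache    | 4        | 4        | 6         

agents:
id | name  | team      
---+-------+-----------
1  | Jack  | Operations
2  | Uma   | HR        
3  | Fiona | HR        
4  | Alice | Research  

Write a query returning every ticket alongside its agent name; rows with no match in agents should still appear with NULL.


LEFT JOIN keeps every row from tickets (the left table); where agent_id has no match in agents, the agent columns become NULL. Walk through each ticket:
  - ticket 1 (Slow page load): agent_id=1 -> matches Jack
  - ticket 2 (Off by one): agent_id=NULL, no match -> kept with NULL
  - ticket 3 (Wrong timezone): agent_id=1 -> matches Jack
  - ticket 4 (Missing icon): agent_id=4 -> matches Alice
  - ticket 5 (Export error): agent_id=3 -> matches Fiona
  - ticket 6 (Memory leak): agent_id=2 -> matches Uma
  - ticket 7 (Stale cache): agent_id=4 -> matches Alice
All 7 rows appear; 1 has NULL agent.

SQL:
SELECT a.title, b.name AS agent
FROM tickets a
LEFT JOIN agents b ON a.agent_id = b.id

Result:
title          | agent
---------------+------
Slow page load | Jack 
Off by one     | NULL 
Wrong timezone | Jack 
Missing icon   | Alice
Export error   | Fiona
Memory leak    | Uma  
Stale cache    | Alice


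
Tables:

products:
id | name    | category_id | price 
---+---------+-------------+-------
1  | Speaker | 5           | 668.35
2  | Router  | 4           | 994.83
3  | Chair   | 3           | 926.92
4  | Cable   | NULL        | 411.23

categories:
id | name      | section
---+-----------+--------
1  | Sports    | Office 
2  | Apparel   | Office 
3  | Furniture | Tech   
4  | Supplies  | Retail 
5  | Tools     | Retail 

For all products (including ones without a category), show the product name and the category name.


LEFT JOIN keeps every row from products (the left table); where category_id has no match in categories, the category columns become NULL. Walk through each product:
  - product 1 (Speaker): category_id=5 -> matches Tools
  - product 2 (Router): category_id=4 -> matches Supplies
  - product 3 (Chair): category_id=3 -> matches Furniture
  - product 4 (Cable): category_id=NULL, no match -> kept with NULL
All 4 rows appear; 1 has NULL category.

SQL:
SELECT a.name, b.name AS category
FROM products a
LEFT JOIN categories b ON a.category_id = b.id

Result:
name    | category 
--------+----------
Speaker | Tools    
Router  | Supplies 
Chair   | Furniture
Cable   | NULL     


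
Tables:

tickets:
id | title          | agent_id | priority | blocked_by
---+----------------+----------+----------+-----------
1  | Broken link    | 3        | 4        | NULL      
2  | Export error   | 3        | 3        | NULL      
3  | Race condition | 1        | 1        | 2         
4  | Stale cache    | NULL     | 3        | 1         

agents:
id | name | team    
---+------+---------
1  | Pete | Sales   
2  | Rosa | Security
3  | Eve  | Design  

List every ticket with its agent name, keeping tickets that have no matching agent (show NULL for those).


LEFT JOIN keeps every row from tickets (the left table); where agent_id has no match in agents, the agent columns become NULL. Walk through each ticket:
  - ticket 1 (Broken link): agent_id=3 -> matches Eve
  - ticket 2 (Export error): agent_id=3 -> matches Eve
  - ticket 3 (Race condition): agent_id=1 -> matches Pete
  - ticket 4 (Stale cache): agent_id=NULL, no match -> kept with NULL
All 4 rows appear; 1 has NULL agent.

SQL:
SELECT a.title, b.name AS agent
FROM tickets a
LEFT JOIN agents b ON a.agent_id = b.id

Result:
title          | agent
---------------+------
Broken link    | Eve  
Export error   | Eve  
Race condition | Pete 
Stale cache    | NULL 


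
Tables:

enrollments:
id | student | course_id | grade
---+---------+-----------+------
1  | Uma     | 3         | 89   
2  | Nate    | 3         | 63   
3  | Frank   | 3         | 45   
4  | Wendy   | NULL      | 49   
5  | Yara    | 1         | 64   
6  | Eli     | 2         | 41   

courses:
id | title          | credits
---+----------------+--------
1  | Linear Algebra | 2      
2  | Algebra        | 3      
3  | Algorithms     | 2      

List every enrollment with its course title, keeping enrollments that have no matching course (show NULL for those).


LEFT JOIN keeps every row from enrollments (the left table); where course_id has no match in courses, the course columns become NULL. Walk through each enrollment:
  - enrollment 1 (Uma): course_id=3 -> matches Algorithms
  - enrollment 2 (Nate): course_id=3 -> matches Algorithms
  - enrollment 3 (Frank): course_id=3 -> matches Algorithms
  - enrollment 4 (Wendy): course_id=NULL, no match -> kept with NULL
  - enrollment 5 (Yara): course_id=1 -> matches Linear Algebra
  - enrollment 6 (Eli): course_id=2 -> matches Algebra
All 6 rows appear; 1 has NULL course.

SQL:
SELECT a.student, b.title AS course
FROM enrollments a
LEFT JOIN courses b ON a.course_id = b.id

Result:
student | course        
--------+---------------
Uma     | Algorithms    
Nate    | Algorithms    
Frank   | Algorithms    
Wendy   | NULL          
Yara    | Linear Algebra
Eli     | Algebra       


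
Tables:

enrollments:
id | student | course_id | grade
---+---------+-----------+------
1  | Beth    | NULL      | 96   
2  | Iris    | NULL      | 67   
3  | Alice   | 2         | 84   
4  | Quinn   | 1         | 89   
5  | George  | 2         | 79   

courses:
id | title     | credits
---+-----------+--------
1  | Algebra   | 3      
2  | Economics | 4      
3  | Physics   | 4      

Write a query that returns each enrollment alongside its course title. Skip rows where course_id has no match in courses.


INNER JOIN keeps only enrollments rows whose course_id matches an id in courses. Walk through each enrollment:
  - enrollment 1 (Beth): course_id=NULL, no match -> dropped
  - enrollment 2 (Iris): course_id=NULL, no match -> dropped
  - enrollment 3 (Alice): course_id=2 -> matches Economics
  - enrollment 4 (Quinn): course_id=1 -> matches Algebra
  - enrollment 5 (George): course_id=2 -> matches Economics
So 2 of 5 rows are dropped.

SQL:
SELECT a.student, b.title AS course
FROM enrollments a
INNER JOIN courses b ON a.course_id = b.id

Result:
student | course   
--------+----------
Alice   | Economics
Quinn   | Algebra  
George  | Economics


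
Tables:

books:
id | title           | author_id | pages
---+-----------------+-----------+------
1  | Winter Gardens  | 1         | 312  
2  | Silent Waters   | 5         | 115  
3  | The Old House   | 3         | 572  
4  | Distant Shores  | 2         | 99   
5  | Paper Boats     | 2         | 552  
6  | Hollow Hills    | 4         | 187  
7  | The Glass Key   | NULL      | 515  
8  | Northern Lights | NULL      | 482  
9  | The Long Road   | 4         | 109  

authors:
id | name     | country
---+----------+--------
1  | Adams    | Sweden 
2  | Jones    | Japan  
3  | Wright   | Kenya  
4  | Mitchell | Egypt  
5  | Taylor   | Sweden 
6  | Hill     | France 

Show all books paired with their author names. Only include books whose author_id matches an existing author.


INNER JOIN keeps only books rows whose author_id matches an id in authors. Walk through each book:
  - book 1 (Winter Gardens): author_id=1 -> matches Adams
  - book 2 (Silent Waters): author_id=5 -> matches Taylor
  - book 3 (The Old House): author_id=3 -> matches Wright
  - book 4 (Distant Shores): author_id=2 -> matches Jones
  - book 5 (Paper Boats): author_id=2 -> matches Jones
  - book 6 (Hollow Hills): author_id=4 -> matches Mitchell
  - book 7 (The Glass Key): author_id=NULL, no match -> dropped
  - book 8 (Northern Lights): author_id=NULL, no match -> dropped
  - book 9 (The Long Road): author_id=4 -> matches Mitchell
So 2 of 9 rows are dropped.

SQL:
SELECT a.title, b.name AS author
FROM books a
INNER JOIN authors b ON a.author_id = b.id

Result:
title          | author  
---------------+---------
Winter Gardens | Adams   
Silent Waters  | Taylor  
The Old House  | Wright  
Distant Shores | Jones   
Paper Boats    | Jones   
Hollow Hills   | Mitchell
The Long Road  | Mitchell


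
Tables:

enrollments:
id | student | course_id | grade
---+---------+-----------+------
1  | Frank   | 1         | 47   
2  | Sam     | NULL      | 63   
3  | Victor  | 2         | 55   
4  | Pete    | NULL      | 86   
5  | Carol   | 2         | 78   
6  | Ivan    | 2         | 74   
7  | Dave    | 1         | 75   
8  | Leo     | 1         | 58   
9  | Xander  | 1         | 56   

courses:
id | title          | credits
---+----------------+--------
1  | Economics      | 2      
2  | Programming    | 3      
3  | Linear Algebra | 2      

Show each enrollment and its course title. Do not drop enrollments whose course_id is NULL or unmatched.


LEFT JOIN keeps every row from enrollments (the left table); where course_id has no match in courses, the course columns become NULL. Walk through each enrollment:
  - enrollment 1 (Frank): course_id=1 -> matches Economics
  - enrollment 2 (Sam): course_id=NULL, no match -> kept with NULL
  - enrollment 3 (Victor): course_id=2 -> matches Programming
  - enrollment 4 (Pete): course_id=NULL, no match -> kept with NULL
  - enrollment 5 (Carol): course_id=2 -> matches Programming
  - enrollment 6 (Ivan): course_id=2 -> matches Programming
  - enrollment 7 (Dave): course_id=1 -> matches Economics
  - enrollment 8 (Leo): course_id=1 -> matches Economics
  - enrollment 9 (Xander): course_id=1 -> matches Economics
All 9 rows appear; 2 have NULL course.

SQL:
SELECT a.student, b.title AS course
FROM enrollments a
LEFT JOIN courses b ON a.course_id = b.id

Result:
student | course     
--------+------------
Frank   | Economics  
Sam     | NULL       
Victor  | Programming
Pete    | NULL       
Carol   | Programming
Ivan    | Programming
Dave    | Economics  
Leo     | Economics  
Xander  | Economics  


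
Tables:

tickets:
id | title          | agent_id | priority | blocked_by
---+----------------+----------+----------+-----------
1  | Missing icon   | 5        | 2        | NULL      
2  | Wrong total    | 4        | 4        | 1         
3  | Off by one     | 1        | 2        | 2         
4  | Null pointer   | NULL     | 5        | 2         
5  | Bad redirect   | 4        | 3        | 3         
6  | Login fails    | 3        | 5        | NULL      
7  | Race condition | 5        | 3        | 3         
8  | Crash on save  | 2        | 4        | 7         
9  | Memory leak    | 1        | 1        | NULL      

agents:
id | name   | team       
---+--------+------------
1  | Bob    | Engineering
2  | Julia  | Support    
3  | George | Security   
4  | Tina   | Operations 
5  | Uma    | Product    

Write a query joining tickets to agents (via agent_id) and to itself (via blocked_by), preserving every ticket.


Two LEFT JOINs from the same base table tickets: one to agents via agent_id, one to tickets itself via blocked_by. Both are LEFT so every ticket is preserved.
Match against agents:
  - ticket 1 (Missing icon): agent_id=5 -> matches Uma
  - ticket 2 (Wrong total): agent_id=4 -> matches Tina
  - ticket 3 (Off by one): agent_id=1 -> matches Bob
  - ticket 4 (Null pointer): agent_id=NULL, no match -> kept with NULL
  - ticket 5 (Bad redirect): agent_id=4 -> matches Tina
  - ticket 6 (Login fails): agent_id=3 -> matches George
  - ticket 7 (Race condition): agent_id=5 -> matches Uma
  - ticket 8 (Crash on save): agent_id=2 -> matches Julia
  - ticket 9 (Memory leak): agent_id=1 -> matches Bob
Match against tickets (self):
  - ticket 1 (Missing icon): blocked_by=NULL -> NULL
  - ticket 2 (Wrong total): blocked_by=1 -> Missing icon
  - ticket 3 (Off by one): blocked_by=2 -> Wrong total
  - ticket 4 (Null pointer): blocked_by=2 -> Wrong total
  - ticket 5 (Bad redirect): blocked_by=3 -> Off by one
  - ticket 6 (Login fails): blocked_by=NULL -> NULL
  - ticket 7 (Race condition): blocked_by=3 -> Off by one
  - ticket 8 (Crash on save): blocked_by=7 -> Race condition
  - ticket 9 (Memory leak): blocked_by=NULL -> NULL

SQL:
SELECT a.title, b.name AS agent, c.title AS blocked_by
FROM tickets a
LEFT JOIN agents b ON a.agent_id = b.id
LEFT JOIN tickets c ON a.blocked_by = c.id

Result:
title          | agent  | blocked_by    
---------------+--------+---------------
Missing icon   | Uma    | NULL          
Wrong total    | Tina   | Missing icon  
Off by one     | Bob    | Wrong total   
Null pointer   | NULL   | Wrong total   
Bad redirect   | Tina   | Off by one    
Login fails    | George | NULL          
Race condition | Uma    | Off by one    
Crash on save  | Julia  | Race condition
Memory leak    | Bob    | NULL          


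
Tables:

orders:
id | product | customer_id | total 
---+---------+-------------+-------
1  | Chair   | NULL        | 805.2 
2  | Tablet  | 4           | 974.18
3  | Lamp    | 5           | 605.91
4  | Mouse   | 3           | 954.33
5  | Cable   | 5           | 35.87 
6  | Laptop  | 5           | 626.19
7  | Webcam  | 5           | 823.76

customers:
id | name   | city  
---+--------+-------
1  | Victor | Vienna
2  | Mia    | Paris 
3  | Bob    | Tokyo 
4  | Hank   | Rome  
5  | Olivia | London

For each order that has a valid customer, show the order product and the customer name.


INNER JOIN keeps only orders rows whose customer_id matches an id in customers. Walk through each order:
  - order 1 (Chair): customer_id=NULL, no match -> dropped
  - order 2 (Tablet): customer_id=4 -> matches Hank
  - order 3 (Lamp): customer_id=5 -> matches Olivia
  - order 4 (Mouse): customer_id=3 -> matches Bob
  - order 5 (Cable): customer_id=5 -> matches Olivia
  - order 6 (Laptop): customer_id=5 -> matches Olivia
  - order 7 (Webcam): customer_id=5 -> matches Olivia
So 1 of 7 rows is dropped.

SQL:
SELECT a.product, b.name AS customer
FROM orders a
INNER JOIN customers b ON a.customer_id = b.id

Result:
product | customer
--------+---------
Tablet  | Hank    
Lamp    | Olivia  
Mouse   | Bob     
Cable   | Olivia  
Laptop  | Olivia  
Webcam  | Olivia  


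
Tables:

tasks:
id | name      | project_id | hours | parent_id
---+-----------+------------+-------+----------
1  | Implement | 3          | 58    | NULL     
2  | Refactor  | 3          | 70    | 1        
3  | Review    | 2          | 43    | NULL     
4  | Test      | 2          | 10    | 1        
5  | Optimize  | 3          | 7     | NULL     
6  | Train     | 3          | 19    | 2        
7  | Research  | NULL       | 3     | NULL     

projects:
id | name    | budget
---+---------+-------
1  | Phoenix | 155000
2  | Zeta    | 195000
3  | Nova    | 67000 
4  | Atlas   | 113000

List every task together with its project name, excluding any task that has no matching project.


INNER JOIN keeps only tasks rows whose project_id matches an id in projects. Walk through each task:
  - task 1 (Implement): project_id=3 -> matches Nova
  - task 2 (Refactor): project_id=3 -> matches Nova
  - task 3 (Review): project_id=2 -> matches Zeta
  - task 4 (Test): project_id=2 -> matches Zeta
  - task 5 (Optimize): project_id=3 -> matches Nova
  - task 6 (Train): project_id=3 -> matches Nova
  - task 7 (Research): project_id=NULL, no match -> dropped
So 1 of 7 rows is dropped.

SQL:
SELECT a.name, b.name AS project
FROM tasks a
INNER JOIN projects b ON a.project_id = b.id

Result:
name      | project
----------+--------
Implement | Nova   
Refactor  | Nova   
Review    | Zeta   
Test      | Zeta   
Optimize  | Nova   
Train     | Nova   


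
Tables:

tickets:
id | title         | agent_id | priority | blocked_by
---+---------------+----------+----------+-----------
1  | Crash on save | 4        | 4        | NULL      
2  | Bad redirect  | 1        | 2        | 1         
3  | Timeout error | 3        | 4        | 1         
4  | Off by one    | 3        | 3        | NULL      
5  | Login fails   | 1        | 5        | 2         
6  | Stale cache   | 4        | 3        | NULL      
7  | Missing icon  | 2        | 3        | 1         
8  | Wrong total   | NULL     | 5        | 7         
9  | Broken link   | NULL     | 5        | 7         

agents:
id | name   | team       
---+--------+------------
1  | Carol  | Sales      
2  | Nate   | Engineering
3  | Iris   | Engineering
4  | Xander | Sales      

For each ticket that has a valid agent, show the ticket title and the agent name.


INNER JOIN keeps only tickets rows whose agent_id matches an id in agents. Walk through each ticket:
  - ticket 1 (Crash on save): agent_id=4 -> matches Xander
  - ticket 2 (Bad redirect): agent_id=1 -> matches Carol
  - ticket 3 (Timeout error): agent_id=3 -> matches Iris
  - ticket 4 (Off by one): agent_id=3 -> matches Iris
  - ticket 5 (Login fails): agent_id=1 -> matches Carol
  - ticket 6 (Stale cache): agent_id=4 -> matches Xander
  - ticket 7 (Missing icon): agent_id=2 -> matches Nate
  - ticket 8 (Wrong total): agent_id=NULL, no match -> dropped
  - ticket 9 (Broken link): agent_id=NULL, no match -> dropped
So 2 of 9 rows are dropped.

SQL:
SELECT a.title, b.name AS agent
FROM tickets a
INNER JOIN agents b ON a.agent_id = b.id

Result:
title         | agent 
--------------+-------
Crash on save | Xander
Bad redirect  | Carol 
Timeout error | Iris  
Off by one    | Iris  
Login fails   | Carol 
Stale cache   | Xander
Missing icon  | Nate  
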